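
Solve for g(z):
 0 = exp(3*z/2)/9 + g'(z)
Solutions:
 g(z) = C1 - 2*exp(3*z/2)/27


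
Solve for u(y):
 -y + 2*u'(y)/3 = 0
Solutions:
 u(y) = C1 + 3*y^2/4


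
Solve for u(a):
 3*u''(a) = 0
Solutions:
 u(a) = C1 + C2*a


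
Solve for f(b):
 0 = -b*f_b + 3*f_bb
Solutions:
 f(b) = C1 + C2*erfi(sqrt(6)*b/6)


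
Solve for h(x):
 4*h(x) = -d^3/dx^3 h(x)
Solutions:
 h(x) = C3*exp(-2^(2/3)*x) + (C1*sin(2^(2/3)*sqrt(3)*x/2) + C2*cos(2^(2/3)*sqrt(3)*x/2))*exp(2^(2/3)*x/2)


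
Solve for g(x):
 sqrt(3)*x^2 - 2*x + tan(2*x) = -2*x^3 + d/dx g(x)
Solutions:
 g(x) = C1 + x^4/2 + sqrt(3)*x^3/3 - x^2 - log(cos(2*x))/2


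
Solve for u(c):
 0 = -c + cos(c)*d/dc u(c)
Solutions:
 u(c) = C1 + Integral(c/cos(c), c)


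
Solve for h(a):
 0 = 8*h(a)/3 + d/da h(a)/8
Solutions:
 h(a) = C1*exp(-64*a/3)


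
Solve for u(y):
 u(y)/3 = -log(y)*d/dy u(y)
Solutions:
 u(y) = C1*exp(-li(y)/3)


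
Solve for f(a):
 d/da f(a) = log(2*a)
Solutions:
 f(a) = C1 + a*log(a) - a + a*log(2)


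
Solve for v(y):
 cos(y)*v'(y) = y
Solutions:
 v(y) = C1 + Integral(y/cos(y), y)


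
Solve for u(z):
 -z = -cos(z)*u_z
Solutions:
 u(z) = C1 + Integral(z/cos(z), z)


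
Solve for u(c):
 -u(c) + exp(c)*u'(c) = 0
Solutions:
 u(c) = C1*exp(-exp(-c))


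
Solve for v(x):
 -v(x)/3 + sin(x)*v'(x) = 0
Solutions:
 v(x) = C1*(cos(x) - 1)^(1/6)/(cos(x) + 1)^(1/6)


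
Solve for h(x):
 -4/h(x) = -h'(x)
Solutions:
 h(x) = -sqrt(C1 + 8*x)
 h(x) = sqrt(C1 + 8*x)


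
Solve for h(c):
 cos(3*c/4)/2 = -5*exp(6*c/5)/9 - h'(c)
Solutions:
 h(c) = C1 - 25*exp(6*c/5)/54 - 2*sin(3*c/4)/3


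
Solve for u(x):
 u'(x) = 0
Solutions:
 u(x) = C1


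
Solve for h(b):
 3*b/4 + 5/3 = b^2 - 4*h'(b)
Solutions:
 h(b) = C1 + b^3/12 - 3*b^2/32 - 5*b/12


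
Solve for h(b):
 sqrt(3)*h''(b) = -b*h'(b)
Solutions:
 h(b) = C1 + C2*erf(sqrt(2)*3^(3/4)*b/6)


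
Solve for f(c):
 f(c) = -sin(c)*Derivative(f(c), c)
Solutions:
 f(c) = C1*sqrt(cos(c) + 1)/sqrt(cos(c) - 1)


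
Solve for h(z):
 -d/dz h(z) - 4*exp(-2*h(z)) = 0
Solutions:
 h(z) = log(-sqrt(C1 - 8*z))
 h(z) = log(C1 - 8*z)/2


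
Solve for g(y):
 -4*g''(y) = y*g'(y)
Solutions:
 g(y) = C1 + C2*erf(sqrt(2)*y/4)


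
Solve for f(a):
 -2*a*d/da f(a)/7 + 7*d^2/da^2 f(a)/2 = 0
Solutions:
 f(a) = C1 + C2*erfi(sqrt(2)*a/7)


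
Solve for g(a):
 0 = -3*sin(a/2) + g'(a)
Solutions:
 g(a) = C1 - 6*cos(a/2)


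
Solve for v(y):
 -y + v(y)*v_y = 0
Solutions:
 v(y) = -sqrt(C1 + y^2)
 v(y) = sqrt(C1 + y^2)


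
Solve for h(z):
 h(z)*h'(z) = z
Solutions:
 h(z) = -sqrt(C1 + z^2)
 h(z) = sqrt(C1 + z^2)


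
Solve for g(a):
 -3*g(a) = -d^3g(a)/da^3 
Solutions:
 g(a) = C3*exp(3^(1/3)*a) + (C1*sin(3^(5/6)*a/2) + C2*cos(3^(5/6)*a/2))*exp(-3^(1/3)*a/2)


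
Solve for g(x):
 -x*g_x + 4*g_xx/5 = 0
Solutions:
 g(x) = C1 + C2*erfi(sqrt(10)*x/4)


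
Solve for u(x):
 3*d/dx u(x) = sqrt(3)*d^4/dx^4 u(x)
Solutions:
 u(x) = C1 + C4*exp(3^(1/6)*x) + (C2*sin(3^(2/3)*x/2) + C3*cos(3^(2/3)*x/2))*exp(-3^(1/6)*x/2)


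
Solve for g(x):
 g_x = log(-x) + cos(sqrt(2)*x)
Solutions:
 g(x) = C1 + x*log(-x) - x + sqrt(2)*sin(sqrt(2)*x)/2


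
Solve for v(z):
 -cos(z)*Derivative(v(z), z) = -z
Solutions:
 v(z) = C1 + Integral(z/cos(z), z)


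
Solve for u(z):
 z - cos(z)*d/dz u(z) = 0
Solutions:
 u(z) = C1 + Integral(z/cos(z), z)


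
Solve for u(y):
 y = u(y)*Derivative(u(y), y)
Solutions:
 u(y) = -sqrt(C1 + y^2)
 u(y) = sqrt(C1 + y^2)


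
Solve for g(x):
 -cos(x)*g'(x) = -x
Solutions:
 g(x) = C1 + Integral(x/cos(x), x)


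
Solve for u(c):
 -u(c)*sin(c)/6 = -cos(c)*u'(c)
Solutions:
 u(c) = C1/cos(c)^(1/6)


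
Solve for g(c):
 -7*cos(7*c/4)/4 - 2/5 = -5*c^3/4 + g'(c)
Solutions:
 g(c) = C1 + 5*c^4/16 - 2*c/5 - sin(7*c/4)


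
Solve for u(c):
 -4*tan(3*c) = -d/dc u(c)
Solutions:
 u(c) = C1 - 4*log(cos(3*c))/3


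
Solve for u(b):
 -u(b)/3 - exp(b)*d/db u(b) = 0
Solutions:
 u(b) = C1*exp(exp(-b)/3)


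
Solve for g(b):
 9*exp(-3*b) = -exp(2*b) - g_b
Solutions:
 g(b) = C1 - exp(2*b)/2 + 3*exp(-3*b)


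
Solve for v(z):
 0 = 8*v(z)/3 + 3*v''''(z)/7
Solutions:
 v(z) = (C1*sin(14^(1/4)*sqrt(3)*z/3) + C2*cos(14^(1/4)*sqrt(3)*z/3))*exp(-14^(1/4)*sqrt(3)*z/3) + (C3*sin(14^(1/4)*sqrt(3)*z/3) + C4*cos(14^(1/4)*sqrt(3)*z/3))*exp(14^(1/4)*sqrt(3)*z/3)


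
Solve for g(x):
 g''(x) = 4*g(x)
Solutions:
 g(x) = C1*exp(-2*x) + C2*exp(2*x)


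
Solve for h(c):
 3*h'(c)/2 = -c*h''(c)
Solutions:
 h(c) = C1 + C2/sqrt(c)


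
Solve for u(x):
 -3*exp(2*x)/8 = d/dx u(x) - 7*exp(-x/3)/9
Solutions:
 u(x) = C1 - 3*exp(2*x)/16 - 7*exp(-x/3)/3


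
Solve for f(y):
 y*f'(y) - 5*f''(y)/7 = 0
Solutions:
 f(y) = C1 + C2*erfi(sqrt(70)*y/10)


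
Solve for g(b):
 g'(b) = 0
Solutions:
 g(b) = C1


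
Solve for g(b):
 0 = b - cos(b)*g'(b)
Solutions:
 g(b) = C1 + Integral(b/cos(b), b)


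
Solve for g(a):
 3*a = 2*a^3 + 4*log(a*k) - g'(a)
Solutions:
 g(a) = C1 + a^4/2 - 3*a^2/2 + 4*a*log(a*k) - 4*a


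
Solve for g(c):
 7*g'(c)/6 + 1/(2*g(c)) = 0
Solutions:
 g(c) = -sqrt(C1 - 42*c)/7
 g(c) = sqrt(C1 - 42*c)/7


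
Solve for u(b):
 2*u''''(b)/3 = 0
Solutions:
 u(b) = C1 + C2*b + C3*b^2 + C4*b^3


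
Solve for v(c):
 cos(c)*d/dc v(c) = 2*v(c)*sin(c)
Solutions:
 v(c) = C1/cos(c)^2


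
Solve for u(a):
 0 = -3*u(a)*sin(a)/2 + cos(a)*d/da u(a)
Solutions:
 u(a) = C1/cos(a)^(3/2)


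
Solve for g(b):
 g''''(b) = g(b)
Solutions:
 g(b) = C1*exp(-b) + C2*exp(b) + C3*sin(b) + C4*cos(b)


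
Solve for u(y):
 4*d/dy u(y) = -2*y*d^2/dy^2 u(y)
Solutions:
 u(y) = C1 + C2/y


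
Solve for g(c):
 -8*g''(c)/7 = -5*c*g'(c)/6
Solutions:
 g(c) = C1 + C2*erfi(sqrt(210)*c/24)


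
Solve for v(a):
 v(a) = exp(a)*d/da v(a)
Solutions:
 v(a) = C1*exp(-exp(-a))


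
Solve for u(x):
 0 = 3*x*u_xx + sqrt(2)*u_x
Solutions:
 u(x) = C1 + C2*x^(1 - sqrt(2)/3)


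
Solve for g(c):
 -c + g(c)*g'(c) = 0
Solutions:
 g(c) = -sqrt(C1 + c^2)
 g(c) = sqrt(C1 + c^2)


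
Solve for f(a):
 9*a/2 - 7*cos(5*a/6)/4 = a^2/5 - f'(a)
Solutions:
 f(a) = C1 + a^3/15 - 9*a^2/4 + 21*sin(5*a/6)/10


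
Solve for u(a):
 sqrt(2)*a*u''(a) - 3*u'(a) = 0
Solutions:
 u(a) = C1 + C2*a^(1 + 3*sqrt(2)/2)


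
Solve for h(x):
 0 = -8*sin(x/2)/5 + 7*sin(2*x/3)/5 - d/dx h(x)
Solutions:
 h(x) = C1 + 16*cos(x/2)/5 - 21*cos(2*x/3)/10


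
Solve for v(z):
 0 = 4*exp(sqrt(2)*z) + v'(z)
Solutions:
 v(z) = C1 - 2*sqrt(2)*exp(sqrt(2)*z)


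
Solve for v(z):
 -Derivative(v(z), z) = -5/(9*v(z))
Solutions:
 v(z) = -sqrt(C1 + 10*z)/3
 v(z) = sqrt(C1 + 10*z)/3


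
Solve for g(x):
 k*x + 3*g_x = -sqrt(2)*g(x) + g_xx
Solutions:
 g(x) = C1*exp(x*(3 - sqrt(4*sqrt(2) + 9))/2) + C2*exp(x*(3 + sqrt(4*sqrt(2) + 9))/2) - sqrt(2)*k*x/2 + 3*k/2


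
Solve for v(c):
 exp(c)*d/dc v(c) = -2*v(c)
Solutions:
 v(c) = C1*exp(2*exp(-c))


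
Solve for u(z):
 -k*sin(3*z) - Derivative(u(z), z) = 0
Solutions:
 u(z) = C1 + k*cos(3*z)/3


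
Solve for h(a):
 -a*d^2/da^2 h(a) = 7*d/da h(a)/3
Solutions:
 h(a) = C1 + C2/a^(4/3)


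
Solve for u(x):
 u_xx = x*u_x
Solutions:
 u(x) = C1 + C2*erfi(sqrt(2)*x/2)


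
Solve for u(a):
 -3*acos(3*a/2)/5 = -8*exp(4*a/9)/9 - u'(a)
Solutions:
 u(a) = C1 + 3*a*acos(3*a/2)/5 - sqrt(4 - 9*a^2)/5 - 2*exp(4*a/9)


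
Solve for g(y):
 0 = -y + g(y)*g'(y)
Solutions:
 g(y) = -sqrt(C1 + y^2)
 g(y) = sqrt(C1 + y^2)


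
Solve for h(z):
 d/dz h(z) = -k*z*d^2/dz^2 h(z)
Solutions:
 h(z) = C1 + z^(((re(k) - 1)*re(k) + im(k)^2)/(re(k)^2 + im(k)^2))*(C2*sin(log(z)*Abs(im(k))/(re(k)^2 + im(k)^2)) + C3*cos(log(z)*im(k)/(re(k)^2 + im(k)^2)))


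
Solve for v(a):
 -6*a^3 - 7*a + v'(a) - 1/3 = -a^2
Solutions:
 v(a) = C1 + 3*a^4/2 - a^3/3 + 7*a^2/2 + a/3


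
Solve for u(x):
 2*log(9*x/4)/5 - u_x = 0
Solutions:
 u(x) = C1 + 2*x*log(x)/5 - 4*x*log(2)/5 - 2*x/5 + 4*x*log(3)/5


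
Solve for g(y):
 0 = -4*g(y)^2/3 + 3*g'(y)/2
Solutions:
 g(y) = -9/(C1 + 8*y)


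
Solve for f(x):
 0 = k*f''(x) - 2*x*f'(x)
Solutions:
 f(x) = C1 + C2*erf(x*sqrt(-1/k))/sqrt(-1/k)


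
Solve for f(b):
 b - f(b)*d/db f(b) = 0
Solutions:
 f(b) = -sqrt(C1 + b^2)
 f(b) = sqrt(C1 + b^2)


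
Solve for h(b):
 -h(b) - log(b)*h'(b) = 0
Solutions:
 h(b) = C1*exp(-li(b))


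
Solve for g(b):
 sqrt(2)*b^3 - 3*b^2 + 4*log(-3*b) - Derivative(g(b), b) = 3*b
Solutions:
 g(b) = C1 + sqrt(2)*b^4/4 - b^3 - 3*b^2/2 + 4*b*log(-b) + 4*b*(-1 + log(3))


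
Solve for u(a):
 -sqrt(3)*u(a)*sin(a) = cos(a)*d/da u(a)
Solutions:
 u(a) = C1*cos(a)^(sqrt(3))


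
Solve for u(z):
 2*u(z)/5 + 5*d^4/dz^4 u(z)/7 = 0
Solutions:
 u(z) = (C1*sin(2^(3/4)*sqrt(5)*7^(1/4)*z/10) + C2*cos(2^(3/4)*sqrt(5)*7^(1/4)*z/10))*exp(-2^(3/4)*sqrt(5)*7^(1/4)*z/10) + (C3*sin(2^(3/4)*sqrt(5)*7^(1/4)*z/10) + C4*cos(2^(3/4)*sqrt(5)*7^(1/4)*z/10))*exp(2^(3/4)*sqrt(5)*7^(1/4)*z/10)


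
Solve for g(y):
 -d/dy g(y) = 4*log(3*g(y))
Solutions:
 Integral(1/(log(_y) + log(3)), (_y, g(y)))/4 = C1 - y


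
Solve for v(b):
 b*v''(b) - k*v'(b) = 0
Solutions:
 v(b) = C1 + b^(re(k) + 1)*(C2*sin(log(b)*Abs(im(k))) + C3*cos(log(b)*im(k)))


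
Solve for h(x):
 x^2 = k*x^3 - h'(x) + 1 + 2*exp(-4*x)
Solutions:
 h(x) = C1 + k*x^4/4 - x^3/3 + x - exp(-4*x)/2


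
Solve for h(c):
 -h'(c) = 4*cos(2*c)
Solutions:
 h(c) = C1 - 2*sin(2*c)


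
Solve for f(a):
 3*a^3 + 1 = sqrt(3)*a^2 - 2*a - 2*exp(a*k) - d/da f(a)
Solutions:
 f(a) = C1 - 3*a^4/4 + sqrt(3)*a^3/3 - a^2 - a - 2*exp(a*k)/k


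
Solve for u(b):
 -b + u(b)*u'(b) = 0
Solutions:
 u(b) = -sqrt(C1 + b^2)
 u(b) = sqrt(C1 + b^2)


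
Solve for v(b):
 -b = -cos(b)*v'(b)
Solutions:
 v(b) = C1 + Integral(b/cos(b), b)


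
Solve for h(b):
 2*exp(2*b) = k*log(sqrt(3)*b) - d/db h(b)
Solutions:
 h(b) = C1 + b*k*log(b) + b*k*(-1 + log(3)/2) - exp(2*b)


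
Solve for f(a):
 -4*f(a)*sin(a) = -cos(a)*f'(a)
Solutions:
 f(a) = C1/cos(a)^4


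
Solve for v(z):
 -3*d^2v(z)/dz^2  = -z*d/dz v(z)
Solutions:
 v(z) = C1 + C2*erfi(sqrt(6)*z/6)


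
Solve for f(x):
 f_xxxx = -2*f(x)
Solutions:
 f(x) = (C1*sin(2^(3/4)*x/2) + C2*cos(2^(3/4)*x/2))*exp(-2^(3/4)*x/2) + (C3*sin(2^(3/4)*x/2) + C4*cos(2^(3/4)*x/2))*exp(2^(3/4)*x/2)


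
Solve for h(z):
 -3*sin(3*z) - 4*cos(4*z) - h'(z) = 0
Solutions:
 h(z) = C1 - sin(4*z) + cos(3*z)


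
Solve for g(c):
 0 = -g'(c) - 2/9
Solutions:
 g(c) = C1 - 2*c/9


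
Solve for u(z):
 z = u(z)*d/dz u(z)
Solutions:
 u(z) = -sqrt(C1 + z^2)
 u(z) = sqrt(C1 + z^2)


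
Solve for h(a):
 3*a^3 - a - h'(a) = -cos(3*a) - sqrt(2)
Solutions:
 h(a) = C1 + 3*a^4/4 - a^2/2 + sqrt(2)*a + sin(3*a)/3


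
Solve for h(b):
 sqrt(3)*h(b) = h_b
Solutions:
 h(b) = C1*exp(sqrt(3)*b)


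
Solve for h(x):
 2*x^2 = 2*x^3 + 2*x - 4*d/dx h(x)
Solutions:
 h(x) = C1 + x^4/8 - x^3/6 + x^2/4


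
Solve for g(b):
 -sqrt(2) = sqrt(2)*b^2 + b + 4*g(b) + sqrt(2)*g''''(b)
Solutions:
 g(b) = -sqrt(2)*b^2/4 - b/4 + (C1*sin(2^(7/8)*b/2) + C2*cos(2^(7/8)*b/2))*exp(-2^(7/8)*b/2) + (C3*sin(2^(7/8)*b/2) + C4*cos(2^(7/8)*b/2))*exp(2^(7/8)*b/2) - sqrt(2)/4


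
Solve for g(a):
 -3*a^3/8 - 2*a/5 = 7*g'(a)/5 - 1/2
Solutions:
 g(a) = C1 - 15*a^4/224 - a^2/7 + 5*a/14


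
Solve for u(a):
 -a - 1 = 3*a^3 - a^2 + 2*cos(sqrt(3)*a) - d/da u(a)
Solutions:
 u(a) = C1 + 3*a^4/4 - a^3/3 + a^2/2 + a + 2*sqrt(3)*sin(sqrt(3)*a)/3


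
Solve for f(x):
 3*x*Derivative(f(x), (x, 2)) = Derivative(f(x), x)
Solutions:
 f(x) = C1 + C2*x^(4/3)


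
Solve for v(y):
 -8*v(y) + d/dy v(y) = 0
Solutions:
 v(y) = C1*exp(8*y)


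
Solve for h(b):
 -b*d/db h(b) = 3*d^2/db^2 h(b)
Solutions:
 h(b) = C1 + C2*erf(sqrt(6)*b/6)


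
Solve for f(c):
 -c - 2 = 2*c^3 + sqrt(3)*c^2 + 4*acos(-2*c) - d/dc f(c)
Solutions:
 f(c) = C1 + c^4/2 + sqrt(3)*c^3/3 + c^2/2 + 4*c*acos(-2*c) + 2*c + 2*sqrt(1 - 4*c^2)


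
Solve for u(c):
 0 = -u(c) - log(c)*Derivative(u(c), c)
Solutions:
 u(c) = C1*exp(-li(c))


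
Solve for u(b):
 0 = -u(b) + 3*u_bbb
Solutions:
 u(b) = C3*exp(3^(2/3)*b/3) + (C1*sin(3^(1/6)*b/2) + C2*cos(3^(1/6)*b/2))*exp(-3^(2/3)*b/6)


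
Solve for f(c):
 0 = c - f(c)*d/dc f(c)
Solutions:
 f(c) = -sqrt(C1 + c^2)
 f(c) = sqrt(C1 + c^2)


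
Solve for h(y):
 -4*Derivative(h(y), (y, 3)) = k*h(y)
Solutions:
 h(y) = C1*exp(2^(1/3)*y*(-k)^(1/3)/2) + C2*exp(2^(1/3)*y*(-k)^(1/3)*(-1 + sqrt(3)*I)/4) + C3*exp(-2^(1/3)*y*(-k)^(1/3)*(1 + sqrt(3)*I)/4)


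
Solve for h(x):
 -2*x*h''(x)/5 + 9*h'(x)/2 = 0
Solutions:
 h(x) = C1 + C2*x^(49/4)


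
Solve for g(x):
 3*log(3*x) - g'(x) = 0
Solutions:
 g(x) = C1 + 3*x*log(x) - 3*x + x*log(27)


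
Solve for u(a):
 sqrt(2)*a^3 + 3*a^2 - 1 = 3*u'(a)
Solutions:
 u(a) = C1 + sqrt(2)*a^4/12 + a^3/3 - a/3


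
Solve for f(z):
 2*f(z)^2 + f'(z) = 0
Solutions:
 f(z) = 1/(C1 + 2*z)


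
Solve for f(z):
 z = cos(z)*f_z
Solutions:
 f(z) = C1 + Integral(z/cos(z), z)


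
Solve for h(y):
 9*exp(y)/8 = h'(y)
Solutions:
 h(y) = C1 + 9*exp(y)/8


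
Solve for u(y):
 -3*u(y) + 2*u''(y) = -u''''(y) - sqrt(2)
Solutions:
 u(y) = C1*exp(-y) + C2*exp(y) + C3*sin(sqrt(3)*y) + C4*cos(sqrt(3)*y) + sqrt(2)/3


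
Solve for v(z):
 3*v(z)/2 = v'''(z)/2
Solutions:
 v(z) = C3*exp(3^(1/3)*z) + (C1*sin(3^(5/6)*z/2) + C2*cos(3^(5/6)*z/2))*exp(-3^(1/3)*z/2)


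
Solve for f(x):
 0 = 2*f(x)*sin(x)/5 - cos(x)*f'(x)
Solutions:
 f(x) = C1/cos(x)^(2/5)


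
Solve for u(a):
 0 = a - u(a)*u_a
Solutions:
 u(a) = -sqrt(C1 + a^2)
 u(a) = sqrt(C1 + a^2)


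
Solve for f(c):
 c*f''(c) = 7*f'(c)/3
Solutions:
 f(c) = C1 + C2*c^(10/3)


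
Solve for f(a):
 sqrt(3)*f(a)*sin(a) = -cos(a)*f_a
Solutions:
 f(a) = C1*cos(a)^(sqrt(3))


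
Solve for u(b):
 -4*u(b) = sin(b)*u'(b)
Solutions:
 u(b) = C1*(cos(b)^2 + 2*cos(b) + 1)/(cos(b)^2 - 2*cos(b) + 1)


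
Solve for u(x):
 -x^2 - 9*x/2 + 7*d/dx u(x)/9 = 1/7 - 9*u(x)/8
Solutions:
 u(x) = C1*exp(-81*x/56) + 8*x^2/9 + 2020*x/729 - 739352/413343


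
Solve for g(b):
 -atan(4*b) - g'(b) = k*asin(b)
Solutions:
 g(b) = C1 - b*atan(4*b) - k*(b*asin(b) + sqrt(1 - b^2)) + log(16*b^2 + 1)/8


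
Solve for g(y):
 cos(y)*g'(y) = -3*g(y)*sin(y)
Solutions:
 g(y) = C1*cos(y)^3


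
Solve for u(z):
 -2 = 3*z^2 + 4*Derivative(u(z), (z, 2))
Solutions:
 u(z) = C1 + C2*z - z^4/16 - z^2/4


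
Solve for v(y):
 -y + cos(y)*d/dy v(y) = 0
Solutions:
 v(y) = C1 + Integral(y/cos(y), y)


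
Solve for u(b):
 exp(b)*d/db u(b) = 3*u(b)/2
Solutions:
 u(b) = C1*exp(-3*exp(-b)/2)


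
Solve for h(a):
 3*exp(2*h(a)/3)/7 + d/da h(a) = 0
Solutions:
 h(a) = 3*log(-sqrt(-1/(C1 - 3*a))) - 3*log(2) + 3*log(42)/2
 h(a) = 3*log(-1/(C1 - 3*a))/2 - 3*log(2) + 3*log(42)/2


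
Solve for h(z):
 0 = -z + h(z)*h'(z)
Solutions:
 h(z) = -sqrt(C1 + z^2)
 h(z) = sqrt(C1 + z^2)


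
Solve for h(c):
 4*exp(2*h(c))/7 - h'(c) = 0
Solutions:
 h(c) = log(-1/(C1 + 4*c))/2 - log(2) + log(14)/2
 h(c) = log(-sqrt(-1/(C1 + 4*c))) - log(2) + log(14)/2


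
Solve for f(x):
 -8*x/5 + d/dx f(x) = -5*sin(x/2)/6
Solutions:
 f(x) = C1 + 4*x^2/5 + 5*cos(x/2)/3


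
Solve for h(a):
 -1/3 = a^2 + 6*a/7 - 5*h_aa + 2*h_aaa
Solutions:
 h(a) = C1 + C2*a + C3*exp(5*a/2) + a^4/60 + 29*a^3/525 + 523*a^2/5250


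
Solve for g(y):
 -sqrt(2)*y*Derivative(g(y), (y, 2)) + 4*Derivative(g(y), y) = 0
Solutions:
 g(y) = C1 + C2*y^(1 + 2*sqrt(2))


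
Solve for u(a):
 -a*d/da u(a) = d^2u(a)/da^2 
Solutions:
 u(a) = C1 + C2*erf(sqrt(2)*a/2)


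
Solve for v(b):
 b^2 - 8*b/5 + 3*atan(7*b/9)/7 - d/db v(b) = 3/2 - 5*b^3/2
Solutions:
 v(b) = C1 + 5*b^4/8 + b^3/3 - 4*b^2/5 + 3*b*atan(7*b/9)/7 - 3*b/2 - 27*log(49*b^2 + 81)/98


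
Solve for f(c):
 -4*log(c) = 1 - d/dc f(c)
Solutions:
 f(c) = C1 + 4*c*log(c) - 3*c


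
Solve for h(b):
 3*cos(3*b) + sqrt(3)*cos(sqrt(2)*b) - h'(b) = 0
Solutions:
 h(b) = C1 + sin(3*b) + sqrt(6)*sin(sqrt(2)*b)/2


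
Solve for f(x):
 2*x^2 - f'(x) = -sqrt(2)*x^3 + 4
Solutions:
 f(x) = C1 + sqrt(2)*x^4/4 + 2*x^3/3 - 4*x


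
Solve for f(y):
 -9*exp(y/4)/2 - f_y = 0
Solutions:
 f(y) = C1 - 18*exp(y/4)


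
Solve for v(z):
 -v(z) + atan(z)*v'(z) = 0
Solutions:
 v(z) = C1*exp(Integral(1/atan(z), z))


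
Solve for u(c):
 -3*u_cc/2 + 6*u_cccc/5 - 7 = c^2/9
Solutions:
 u(c) = C1 + C2*c + C3*exp(-sqrt(5)*c/2) + C4*exp(sqrt(5)*c/2) - c^4/162 - 323*c^2/135


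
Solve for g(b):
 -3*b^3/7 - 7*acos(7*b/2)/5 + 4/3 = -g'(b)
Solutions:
 g(b) = C1 + 3*b^4/28 + 7*b*acos(7*b/2)/5 - 4*b/3 - sqrt(4 - 49*b^2)/5


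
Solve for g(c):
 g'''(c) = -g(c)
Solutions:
 g(c) = C3*exp(-c) + (C1*sin(sqrt(3)*c/2) + C2*cos(sqrt(3)*c/2))*exp(c/2)


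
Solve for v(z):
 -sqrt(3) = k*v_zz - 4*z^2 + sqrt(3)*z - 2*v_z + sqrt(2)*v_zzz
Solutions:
 v(z) = C1 + C2*exp(sqrt(2)*z*(-k + sqrt(k^2 + 8*sqrt(2)))/4) + C3*exp(-sqrt(2)*z*(k + sqrt(k^2 + 8*sqrt(2)))/4) - k^2*z - k*z^2 + sqrt(3)*k*z/4 - 2*z^3/3 + sqrt(3)*z^2/4 - 2*sqrt(2)*z + sqrt(3)*z/2


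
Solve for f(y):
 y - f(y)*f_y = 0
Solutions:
 f(y) = -sqrt(C1 + y^2)
 f(y) = sqrt(C1 + y^2)


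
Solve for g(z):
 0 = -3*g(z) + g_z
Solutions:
 g(z) = C1*exp(3*z)


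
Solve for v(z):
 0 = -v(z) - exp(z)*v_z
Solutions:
 v(z) = C1*exp(exp(-z))


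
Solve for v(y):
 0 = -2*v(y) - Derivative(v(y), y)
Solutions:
 v(y) = C1*exp(-2*y)


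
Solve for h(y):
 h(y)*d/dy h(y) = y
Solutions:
 h(y) = -sqrt(C1 + y^2)
 h(y) = sqrt(C1 + y^2)


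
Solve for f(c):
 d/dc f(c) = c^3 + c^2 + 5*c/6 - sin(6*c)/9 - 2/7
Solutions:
 f(c) = C1 + c^4/4 + c^3/3 + 5*c^2/12 - 2*c/7 + cos(6*c)/54


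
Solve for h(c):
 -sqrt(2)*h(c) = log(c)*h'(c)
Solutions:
 h(c) = C1*exp(-sqrt(2)*li(c))


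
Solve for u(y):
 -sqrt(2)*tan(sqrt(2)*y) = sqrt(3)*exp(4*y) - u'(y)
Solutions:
 u(y) = C1 + sqrt(3)*exp(4*y)/4 - log(cos(sqrt(2)*y))


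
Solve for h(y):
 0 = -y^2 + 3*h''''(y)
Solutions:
 h(y) = C1 + C2*y + C3*y^2 + C4*y^3 + y^6/1080


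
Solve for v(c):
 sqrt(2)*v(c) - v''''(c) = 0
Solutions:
 v(c) = C1*exp(-2^(1/8)*c) + C2*exp(2^(1/8)*c) + C3*sin(2^(1/8)*c) + C4*cos(2^(1/8)*c)


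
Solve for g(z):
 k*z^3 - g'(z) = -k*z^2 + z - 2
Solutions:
 g(z) = C1 + k*z^4/4 + k*z^3/3 - z^2/2 + 2*z


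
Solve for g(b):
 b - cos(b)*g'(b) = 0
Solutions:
 g(b) = C1 + Integral(b/cos(b), b)


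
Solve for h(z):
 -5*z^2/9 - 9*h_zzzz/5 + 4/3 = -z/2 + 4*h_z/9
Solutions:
 h(z) = C1 + C4*exp(-20^(1/3)*3^(2/3)*z/9) - 5*z^3/12 + 9*z^2/16 + 3*z + (C2*sin(20^(1/3)*3^(1/6)*z/6) + C3*cos(20^(1/3)*3^(1/6)*z/6))*exp(20^(1/3)*3^(2/3)*z/18)


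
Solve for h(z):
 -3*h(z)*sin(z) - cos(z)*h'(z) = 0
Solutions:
 h(z) = C1*cos(z)^3


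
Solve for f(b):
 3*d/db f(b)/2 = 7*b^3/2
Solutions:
 f(b) = C1 + 7*b^4/12


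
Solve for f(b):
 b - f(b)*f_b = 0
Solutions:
 f(b) = -sqrt(C1 + b^2)
 f(b) = sqrt(C1 + b^2)


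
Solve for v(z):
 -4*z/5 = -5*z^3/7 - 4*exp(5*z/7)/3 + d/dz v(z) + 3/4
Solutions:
 v(z) = C1 + 5*z^4/28 - 2*z^2/5 - 3*z/4 + 28*exp(5*z/7)/15


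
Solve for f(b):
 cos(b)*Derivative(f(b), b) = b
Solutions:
 f(b) = C1 + Integral(b/cos(b), b)


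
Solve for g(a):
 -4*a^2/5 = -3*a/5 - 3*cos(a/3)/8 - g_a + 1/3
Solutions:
 g(a) = C1 + 4*a^3/15 - 3*a^2/10 + a/3 - 9*sin(a/3)/8


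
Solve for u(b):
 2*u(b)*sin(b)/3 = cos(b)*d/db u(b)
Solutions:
 u(b) = C1/cos(b)^(2/3)


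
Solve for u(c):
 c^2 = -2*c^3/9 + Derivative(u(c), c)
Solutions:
 u(c) = C1 + c^4/18 + c^3/3


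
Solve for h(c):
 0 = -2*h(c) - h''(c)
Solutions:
 h(c) = C1*sin(sqrt(2)*c) + C2*cos(sqrt(2)*c)


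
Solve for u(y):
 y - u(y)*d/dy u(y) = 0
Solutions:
 u(y) = -sqrt(C1 + y^2)
 u(y) = sqrt(C1 + y^2)


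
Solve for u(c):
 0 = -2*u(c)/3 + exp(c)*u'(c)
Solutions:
 u(c) = C1*exp(-2*exp(-c)/3)


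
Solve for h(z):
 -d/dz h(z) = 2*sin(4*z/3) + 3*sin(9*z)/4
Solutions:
 h(z) = C1 + 3*cos(4*z/3)/2 + cos(9*z)/12


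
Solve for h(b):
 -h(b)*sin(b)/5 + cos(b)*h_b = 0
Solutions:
 h(b) = C1/cos(b)^(1/5)


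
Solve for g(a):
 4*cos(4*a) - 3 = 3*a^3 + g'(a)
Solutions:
 g(a) = C1 - 3*a^4/4 - 3*a + sin(4*a)


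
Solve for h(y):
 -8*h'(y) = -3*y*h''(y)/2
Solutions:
 h(y) = C1 + C2*y^(19/3)


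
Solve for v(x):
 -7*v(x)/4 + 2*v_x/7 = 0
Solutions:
 v(x) = C1*exp(49*x/8)


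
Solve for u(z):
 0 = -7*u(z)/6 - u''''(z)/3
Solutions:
 u(z) = (C1*sin(14^(1/4)*z/2) + C2*cos(14^(1/4)*z/2))*exp(-14^(1/4)*z/2) + (C3*sin(14^(1/4)*z/2) + C4*cos(14^(1/4)*z/2))*exp(14^(1/4)*z/2)


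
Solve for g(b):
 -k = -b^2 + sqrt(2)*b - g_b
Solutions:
 g(b) = C1 - b^3/3 + sqrt(2)*b^2/2 + b*k


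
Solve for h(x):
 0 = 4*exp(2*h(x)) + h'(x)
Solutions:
 h(x) = log(-sqrt(-1/(C1 - 4*x))) - log(2)/2
 h(x) = log(-1/(C1 - 4*x))/2 - log(2)/2


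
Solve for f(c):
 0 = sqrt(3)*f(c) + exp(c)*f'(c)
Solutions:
 f(c) = C1*exp(sqrt(3)*exp(-c))


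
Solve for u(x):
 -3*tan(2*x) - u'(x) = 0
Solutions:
 u(x) = C1 + 3*log(cos(2*x))/2


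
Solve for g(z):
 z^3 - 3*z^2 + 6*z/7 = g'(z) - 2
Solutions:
 g(z) = C1 + z^4/4 - z^3 + 3*z^2/7 + 2*z


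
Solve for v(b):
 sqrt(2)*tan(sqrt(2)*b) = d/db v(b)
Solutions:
 v(b) = C1 - log(cos(sqrt(2)*b))


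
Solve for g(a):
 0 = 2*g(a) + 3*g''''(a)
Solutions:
 g(a) = (C1*sin(6^(3/4)*a/6) + C2*cos(6^(3/4)*a/6))*exp(-6^(3/4)*a/6) + (C3*sin(6^(3/4)*a/6) + C4*cos(6^(3/4)*a/6))*exp(6^(3/4)*a/6)


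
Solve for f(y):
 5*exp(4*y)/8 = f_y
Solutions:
 f(y) = C1 + 5*exp(4*y)/32


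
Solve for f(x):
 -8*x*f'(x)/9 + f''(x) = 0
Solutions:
 f(x) = C1 + C2*erfi(2*x/3)


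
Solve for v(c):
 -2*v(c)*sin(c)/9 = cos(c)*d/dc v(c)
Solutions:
 v(c) = C1*cos(c)^(2/9)


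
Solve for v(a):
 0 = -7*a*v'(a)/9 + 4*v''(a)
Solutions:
 v(a) = C1 + C2*erfi(sqrt(14)*a/12)


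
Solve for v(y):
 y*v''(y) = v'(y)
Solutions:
 v(y) = C1 + C2*y^2


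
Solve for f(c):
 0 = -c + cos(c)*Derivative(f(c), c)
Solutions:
 f(c) = C1 + Integral(c/cos(c), c)


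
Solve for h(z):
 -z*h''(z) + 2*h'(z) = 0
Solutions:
 h(z) = C1 + C2*z^3


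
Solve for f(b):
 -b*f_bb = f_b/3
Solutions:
 f(b) = C1 + C2*b^(2/3)


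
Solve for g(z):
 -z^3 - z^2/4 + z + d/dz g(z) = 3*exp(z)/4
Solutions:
 g(z) = C1 + z^4/4 + z^3/12 - z^2/2 + 3*exp(z)/4


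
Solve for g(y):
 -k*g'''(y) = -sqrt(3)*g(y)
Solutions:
 g(y) = C1*exp(3^(1/6)*y*(1/k)^(1/3)) + C2*exp(y*(-3^(1/6) + 3^(2/3)*I)*(1/k)^(1/3)/2) + C3*exp(-y*(3^(1/6) + 3^(2/3)*I)*(1/k)^(1/3)/2)


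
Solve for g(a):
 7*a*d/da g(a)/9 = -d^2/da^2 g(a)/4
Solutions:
 g(a) = C1 + C2*erf(sqrt(14)*a/3)


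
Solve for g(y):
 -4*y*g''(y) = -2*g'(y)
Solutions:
 g(y) = C1 + C2*y^(3/2)


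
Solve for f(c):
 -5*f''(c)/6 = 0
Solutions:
 f(c) = C1 + C2*c


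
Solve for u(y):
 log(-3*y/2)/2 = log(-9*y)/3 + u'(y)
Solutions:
 u(y) = C1 + y*log(-y)/6 + y*(-log(24) - 1)/6


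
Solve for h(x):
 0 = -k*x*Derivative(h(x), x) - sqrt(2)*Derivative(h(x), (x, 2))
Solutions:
 h(x) = Piecewise((-2^(3/4)*sqrt(pi)*C1*erf(2^(1/4)*sqrt(k)*x/2)/(2*sqrt(k)) - C2, (k > 0) | (k < 0)), (-C1*x - C2, True))


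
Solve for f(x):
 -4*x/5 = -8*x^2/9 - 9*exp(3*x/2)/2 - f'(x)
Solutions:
 f(x) = C1 - 8*x^3/27 + 2*x^2/5 - 3*exp(3*x/2)


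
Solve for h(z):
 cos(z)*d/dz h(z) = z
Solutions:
 h(z) = C1 + Integral(z/cos(z), z)


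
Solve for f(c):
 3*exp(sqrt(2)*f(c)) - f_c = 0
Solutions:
 f(c) = sqrt(2)*(2*log(-1/(C1 + 3*c)) - log(2))/4


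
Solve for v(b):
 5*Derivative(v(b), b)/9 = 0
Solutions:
 v(b) = C1


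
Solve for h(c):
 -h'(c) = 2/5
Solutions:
 h(c) = C1 - 2*c/5


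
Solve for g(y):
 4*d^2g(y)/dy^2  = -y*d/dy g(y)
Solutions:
 g(y) = C1 + C2*erf(sqrt(2)*y/4)


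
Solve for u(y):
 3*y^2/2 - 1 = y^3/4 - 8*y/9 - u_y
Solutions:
 u(y) = C1 + y^4/16 - y^3/2 - 4*y^2/9 + y


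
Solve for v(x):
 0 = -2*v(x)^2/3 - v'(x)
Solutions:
 v(x) = 3/(C1 + 2*x)


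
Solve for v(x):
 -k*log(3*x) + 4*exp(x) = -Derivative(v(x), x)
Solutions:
 v(x) = C1 + k*x*log(x) + k*x*(-1 + log(3)) - 4*exp(x)


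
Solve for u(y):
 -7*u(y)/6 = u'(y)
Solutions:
 u(y) = C1*exp(-7*y/6)


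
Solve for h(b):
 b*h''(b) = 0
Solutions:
 h(b) = C1 + C2*b


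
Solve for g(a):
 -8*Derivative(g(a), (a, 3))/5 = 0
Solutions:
 g(a) = C1 + C2*a + C3*a^2


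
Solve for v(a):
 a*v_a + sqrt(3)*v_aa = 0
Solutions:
 v(a) = C1 + C2*erf(sqrt(2)*3^(3/4)*a/6)


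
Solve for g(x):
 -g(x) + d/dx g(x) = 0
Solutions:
 g(x) = C1*exp(x)


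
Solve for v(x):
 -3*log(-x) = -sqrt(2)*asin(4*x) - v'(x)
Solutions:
 v(x) = C1 + 3*x*log(-x) - 3*x - sqrt(2)*(x*asin(4*x) + sqrt(1 - 16*x^2)/4)


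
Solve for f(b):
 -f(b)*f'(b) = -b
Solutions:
 f(b) = -sqrt(C1 + b^2)
 f(b) = sqrt(C1 + b^2)


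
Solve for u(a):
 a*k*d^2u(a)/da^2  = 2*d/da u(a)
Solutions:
 u(a) = C1 + a^(((re(k) + 2)*re(k) + im(k)^2)/(re(k)^2 + im(k)^2))*(C2*sin(2*log(a)*Abs(im(k))/(re(k)^2 + im(k)^2)) + C3*cos(2*log(a)*im(k)/(re(k)^2 + im(k)^2)))


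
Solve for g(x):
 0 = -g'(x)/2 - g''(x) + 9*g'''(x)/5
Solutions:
 g(x) = C1 + C2*exp(x*(5 - sqrt(115))/18) + C3*exp(x*(5 + sqrt(115))/18)


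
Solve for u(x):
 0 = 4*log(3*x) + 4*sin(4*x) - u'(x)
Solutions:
 u(x) = C1 + 4*x*log(x) - 4*x + 4*x*log(3) - cos(4*x)


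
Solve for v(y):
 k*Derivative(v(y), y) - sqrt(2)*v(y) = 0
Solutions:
 v(y) = C1*exp(sqrt(2)*y/k)


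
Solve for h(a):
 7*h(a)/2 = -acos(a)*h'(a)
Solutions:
 h(a) = C1*exp(-7*Integral(1/acos(a), a)/2)


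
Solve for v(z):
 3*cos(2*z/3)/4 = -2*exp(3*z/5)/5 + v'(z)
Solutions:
 v(z) = C1 + 2*exp(3*z/5)/3 + 9*sin(2*z/3)/8


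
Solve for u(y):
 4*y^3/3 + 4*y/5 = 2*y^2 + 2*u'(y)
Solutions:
 u(y) = C1 + y^4/6 - y^3/3 + y^2/5


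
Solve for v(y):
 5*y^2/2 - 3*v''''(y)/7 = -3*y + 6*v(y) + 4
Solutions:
 v(y) = 5*y^2/12 + y/2 + (C1*sin(2^(3/4)*7^(1/4)*y/2) + C2*cos(2^(3/4)*7^(1/4)*y/2))*exp(-2^(3/4)*7^(1/4)*y/2) + (C3*sin(2^(3/4)*7^(1/4)*y/2) + C4*cos(2^(3/4)*7^(1/4)*y/2))*exp(2^(3/4)*7^(1/4)*y/2) - 2/3


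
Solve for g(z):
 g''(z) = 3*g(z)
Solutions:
 g(z) = C1*exp(-sqrt(3)*z) + C2*exp(sqrt(3)*z)


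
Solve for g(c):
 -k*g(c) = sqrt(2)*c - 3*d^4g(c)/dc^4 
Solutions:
 g(c) = C1*exp(-3^(3/4)*c*k^(1/4)/3) + C2*exp(3^(3/4)*c*k^(1/4)/3) + C3*exp(-3^(3/4)*I*c*k^(1/4)/3) + C4*exp(3^(3/4)*I*c*k^(1/4)/3) - sqrt(2)*c/k


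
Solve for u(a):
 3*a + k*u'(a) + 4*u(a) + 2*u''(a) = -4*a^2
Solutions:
 u(a) = C1*exp(a*(-k + sqrt(k^2 - 32))/4) + C2*exp(-a*(k + sqrt(k^2 - 32))/4) - a^2 + a*k/2 - 3*a/4 - k^2/8 + 3*k/16 + 1


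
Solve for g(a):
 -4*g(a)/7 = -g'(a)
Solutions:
 g(a) = C1*exp(4*a/7)


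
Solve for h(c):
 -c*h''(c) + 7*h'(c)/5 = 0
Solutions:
 h(c) = C1 + C2*c^(12/5)


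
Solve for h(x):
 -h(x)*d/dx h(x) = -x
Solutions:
 h(x) = -sqrt(C1 + x^2)
 h(x) = sqrt(C1 + x^2)


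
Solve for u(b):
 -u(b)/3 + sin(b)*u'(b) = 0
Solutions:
 u(b) = C1*(cos(b) - 1)^(1/6)/(cos(b) + 1)^(1/6)


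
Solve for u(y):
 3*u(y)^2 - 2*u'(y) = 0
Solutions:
 u(y) = -2/(C1 + 3*y)


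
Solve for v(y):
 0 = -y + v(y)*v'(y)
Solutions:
 v(y) = -sqrt(C1 + y^2)
 v(y) = sqrt(C1 + y^2)


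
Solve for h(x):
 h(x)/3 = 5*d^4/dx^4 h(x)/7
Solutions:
 h(x) = C1*exp(-15^(3/4)*7^(1/4)*x/15) + C2*exp(15^(3/4)*7^(1/4)*x/15) + C3*sin(15^(3/4)*7^(1/4)*x/15) + C4*cos(15^(3/4)*7^(1/4)*x/15)


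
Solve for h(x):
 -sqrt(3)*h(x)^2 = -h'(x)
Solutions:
 h(x) = -1/(C1 + sqrt(3)*x)


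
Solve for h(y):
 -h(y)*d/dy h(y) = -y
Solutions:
 h(y) = -sqrt(C1 + y^2)
 h(y) = sqrt(C1 + y^2)


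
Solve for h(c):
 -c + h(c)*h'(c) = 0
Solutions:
 h(c) = -sqrt(C1 + c^2)
 h(c) = sqrt(C1 + c^2)


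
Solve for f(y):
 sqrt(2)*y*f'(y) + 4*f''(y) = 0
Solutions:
 f(y) = C1 + C2*erf(2^(3/4)*y/4)


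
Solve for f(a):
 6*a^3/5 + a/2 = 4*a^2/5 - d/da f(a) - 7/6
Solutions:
 f(a) = C1 - 3*a^4/10 + 4*a^3/15 - a^2/4 - 7*a/6


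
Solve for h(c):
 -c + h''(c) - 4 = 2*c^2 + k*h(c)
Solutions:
 h(c) = C1*exp(-c*sqrt(k)) + C2*exp(c*sqrt(k)) - 2*c^2/k - c/k - 4/k - 4/k^2


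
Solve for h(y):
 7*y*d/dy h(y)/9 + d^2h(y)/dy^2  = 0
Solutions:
 h(y) = C1 + C2*erf(sqrt(14)*y/6)


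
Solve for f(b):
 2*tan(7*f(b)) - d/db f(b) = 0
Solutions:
 f(b) = -asin(C1*exp(14*b))/7 + pi/7
 f(b) = asin(C1*exp(14*b))/7


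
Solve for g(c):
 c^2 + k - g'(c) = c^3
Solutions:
 g(c) = C1 - c^4/4 + c^3/3 + c*k


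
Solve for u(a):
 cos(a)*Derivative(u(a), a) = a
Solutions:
 u(a) = C1 + Integral(a/cos(a), a)


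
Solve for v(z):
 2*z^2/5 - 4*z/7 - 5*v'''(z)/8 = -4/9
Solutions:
 v(z) = C1 + C2*z + C3*z^2 + 4*z^5/375 - 4*z^4/105 + 16*z^3/135


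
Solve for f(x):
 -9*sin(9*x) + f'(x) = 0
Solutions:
 f(x) = C1 - cos(9*x)


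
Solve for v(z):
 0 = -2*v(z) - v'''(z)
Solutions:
 v(z) = C3*exp(-2^(1/3)*z) + (C1*sin(2^(1/3)*sqrt(3)*z/2) + C2*cos(2^(1/3)*sqrt(3)*z/2))*exp(2^(1/3)*z/2)


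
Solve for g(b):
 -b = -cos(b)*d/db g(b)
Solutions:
 g(b) = C1 + Integral(b/cos(b), b)


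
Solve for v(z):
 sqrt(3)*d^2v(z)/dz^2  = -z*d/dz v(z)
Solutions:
 v(z) = C1 + C2*erf(sqrt(2)*3^(3/4)*z/6)


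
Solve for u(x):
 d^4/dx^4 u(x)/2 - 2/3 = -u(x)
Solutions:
 u(x) = (C1*sin(2^(3/4)*x/2) + C2*cos(2^(3/4)*x/2))*exp(-2^(3/4)*x/2) + (C3*sin(2^(3/4)*x/2) + C4*cos(2^(3/4)*x/2))*exp(2^(3/4)*x/2) + 2/3


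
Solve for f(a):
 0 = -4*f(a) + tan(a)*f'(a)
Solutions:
 f(a) = C1*sin(a)^4


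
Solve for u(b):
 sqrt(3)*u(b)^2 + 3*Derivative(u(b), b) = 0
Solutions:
 u(b) = 3/(C1 + sqrt(3)*b)


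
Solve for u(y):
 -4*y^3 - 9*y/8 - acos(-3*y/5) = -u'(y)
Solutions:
 u(y) = C1 + y^4 + 9*y^2/16 + y*acos(-3*y/5) + sqrt(25 - 9*y^2)/3


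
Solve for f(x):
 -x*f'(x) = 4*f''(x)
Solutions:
 f(x) = C1 + C2*erf(sqrt(2)*x/4)


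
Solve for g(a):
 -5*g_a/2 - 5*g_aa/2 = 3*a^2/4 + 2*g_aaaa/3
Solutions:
 g(a) = C1 + C2*exp(-5^(1/3)*a*(-(3 + sqrt(14))^(1/3) + 5^(1/3)/(3 + sqrt(14))^(1/3))/4)*sin(sqrt(3)*5^(1/3)*a*(5^(1/3)/(3 + sqrt(14))^(1/3) + (3 + sqrt(14))^(1/3))/4) + C3*exp(-5^(1/3)*a*(-(3 + sqrt(14))^(1/3) + 5^(1/3)/(3 + sqrt(14))^(1/3))/4)*cos(sqrt(3)*5^(1/3)*a*(5^(1/3)/(3 + sqrt(14))^(1/3) + (3 + sqrt(14))^(1/3))/4) + C4*exp(5^(1/3)*a*(-(3 + sqrt(14))^(1/3) + 5^(1/3)/(3 + sqrt(14))^(1/3))/2) - a^3/10 + 3*a^2/10 - 3*a/5


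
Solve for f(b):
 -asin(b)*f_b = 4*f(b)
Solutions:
 f(b) = C1*exp(-4*Integral(1/asin(b), b))


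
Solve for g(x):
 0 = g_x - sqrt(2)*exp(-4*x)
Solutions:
 g(x) = C1 - sqrt(2)*exp(-4*x)/4


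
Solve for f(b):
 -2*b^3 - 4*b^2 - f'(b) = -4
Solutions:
 f(b) = C1 - b^4/2 - 4*b^3/3 + 4*b


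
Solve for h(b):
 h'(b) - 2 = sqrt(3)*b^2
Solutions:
 h(b) = C1 + sqrt(3)*b^3/3 + 2*b


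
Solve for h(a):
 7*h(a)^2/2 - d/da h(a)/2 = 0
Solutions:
 h(a) = -1/(C1 + 7*a)


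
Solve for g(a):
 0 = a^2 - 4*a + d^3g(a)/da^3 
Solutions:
 g(a) = C1 + C2*a + C3*a^2 - a^5/60 + a^4/6


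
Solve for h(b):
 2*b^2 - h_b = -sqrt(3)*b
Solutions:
 h(b) = C1 + 2*b^3/3 + sqrt(3)*b^2/2


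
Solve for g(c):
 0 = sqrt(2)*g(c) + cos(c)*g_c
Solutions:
 g(c) = C1*(sin(c) - 1)^(sqrt(2)/2)/(sin(c) + 1)^(sqrt(2)/2)


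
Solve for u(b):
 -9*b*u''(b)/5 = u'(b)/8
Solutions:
 u(b) = C1 + C2*b^(67/72)


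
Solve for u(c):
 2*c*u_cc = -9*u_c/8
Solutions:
 u(c) = C1 + C2*c^(7/16)


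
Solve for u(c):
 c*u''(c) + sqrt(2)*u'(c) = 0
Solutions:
 u(c) = C1 + C2*c^(1 - sqrt(2))


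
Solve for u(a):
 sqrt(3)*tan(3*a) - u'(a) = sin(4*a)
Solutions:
 u(a) = C1 - sqrt(3)*log(cos(3*a))/3 + cos(4*a)/4


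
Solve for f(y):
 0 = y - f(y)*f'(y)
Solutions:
 f(y) = -sqrt(C1 + y^2)
 f(y) = sqrt(C1 + y^2)


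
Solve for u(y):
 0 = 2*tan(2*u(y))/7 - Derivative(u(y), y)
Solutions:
 u(y) = -asin(C1*exp(4*y/7))/2 + pi/2
 u(y) = asin(C1*exp(4*y/7))/2


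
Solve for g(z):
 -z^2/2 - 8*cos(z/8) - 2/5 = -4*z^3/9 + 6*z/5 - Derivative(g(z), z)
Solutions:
 g(z) = C1 - z^4/9 + z^3/6 + 3*z^2/5 + 2*z/5 + 64*sin(z/8)


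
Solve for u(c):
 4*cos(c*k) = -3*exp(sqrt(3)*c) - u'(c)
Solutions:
 u(c) = C1 - sqrt(3)*exp(sqrt(3)*c) - 4*sin(c*k)/k


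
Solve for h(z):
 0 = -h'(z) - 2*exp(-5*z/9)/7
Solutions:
 h(z) = C1 + 18*exp(-5*z/9)/35


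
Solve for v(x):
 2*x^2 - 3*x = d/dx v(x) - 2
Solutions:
 v(x) = C1 + 2*x^3/3 - 3*x^2/2 + 2*x


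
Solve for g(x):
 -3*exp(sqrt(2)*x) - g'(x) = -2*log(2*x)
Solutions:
 g(x) = C1 + 2*x*log(x) + 2*x*(-1 + log(2)) - 3*sqrt(2)*exp(sqrt(2)*x)/2


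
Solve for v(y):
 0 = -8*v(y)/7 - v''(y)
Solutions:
 v(y) = C1*sin(2*sqrt(14)*y/7) + C2*cos(2*sqrt(14)*y/7)


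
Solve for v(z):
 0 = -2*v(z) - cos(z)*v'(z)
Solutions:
 v(z) = C1*(sin(z) - 1)/(sin(z) + 1)


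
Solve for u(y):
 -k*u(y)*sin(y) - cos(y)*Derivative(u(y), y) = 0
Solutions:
 u(y) = C1*exp(k*log(cos(y)))


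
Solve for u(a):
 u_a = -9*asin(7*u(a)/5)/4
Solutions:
 Integral(1/asin(7*_y/5), (_y, u(a))) = C1 - 9*a/4


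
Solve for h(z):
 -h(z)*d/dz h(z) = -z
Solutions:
 h(z) = -sqrt(C1 + z^2)
 h(z) = sqrt(C1 + z^2)


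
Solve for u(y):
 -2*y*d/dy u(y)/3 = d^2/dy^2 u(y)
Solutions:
 u(y) = C1 + C2*erf(sqrt(3)*y/3)


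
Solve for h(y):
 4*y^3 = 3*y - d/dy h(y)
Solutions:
 h(y) = C1 - y^4 + 3*y^2/2


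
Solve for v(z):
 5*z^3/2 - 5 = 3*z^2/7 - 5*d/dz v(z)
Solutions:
 v(z) = C1 - z^4/8 + z^3/35 + z


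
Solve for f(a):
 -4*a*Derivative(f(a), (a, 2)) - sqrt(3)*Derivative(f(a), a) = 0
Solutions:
 f(a) = C1 + C2*a^(1 - sqrt(3)/4)


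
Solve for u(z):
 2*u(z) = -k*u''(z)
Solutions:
 u(z) = C1*exp(-sqrt(2)*z*sqrt(-1/k)) + C2*exp(sqrt(2)*z*sqrt(-1/k))


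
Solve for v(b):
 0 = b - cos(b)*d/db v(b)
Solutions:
 v(b) = C1 + Integral(b/cos(b), b)


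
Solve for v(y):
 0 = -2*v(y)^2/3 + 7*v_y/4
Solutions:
 v(y) = -21/(C1 + 8*y)


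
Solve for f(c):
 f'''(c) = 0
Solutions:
 f(c) = C1 + C2*c + C3*c^2


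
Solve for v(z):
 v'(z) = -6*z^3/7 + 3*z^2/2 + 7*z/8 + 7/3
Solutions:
 v(z) = C1 - 3*z^4/14 + z^3/2 + 7*z^2/16 + 7*z/3


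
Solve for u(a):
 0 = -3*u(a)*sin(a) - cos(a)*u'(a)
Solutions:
 u(a) = C1*cos(a)^3


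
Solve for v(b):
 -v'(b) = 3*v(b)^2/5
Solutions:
 v(b) = 5/(C1 + 3*b)


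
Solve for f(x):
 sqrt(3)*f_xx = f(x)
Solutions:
 f(x) = C1*exp(-3^(3/4)*x/3) + C2*exp(3^(3/4)*x/3)


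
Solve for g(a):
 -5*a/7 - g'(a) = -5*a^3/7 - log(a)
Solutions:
 g(a) = C1 + 5*a^4/28 - 5*a^2/14 + a*log(a) - a


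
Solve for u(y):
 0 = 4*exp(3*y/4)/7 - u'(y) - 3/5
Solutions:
 u(y) = C1 - 3*y/5 + 16*exp(3*y/4)/21


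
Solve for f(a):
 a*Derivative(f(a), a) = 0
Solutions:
 f(a) = C1


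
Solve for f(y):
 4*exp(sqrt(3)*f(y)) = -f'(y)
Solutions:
 f(y) = sqrt(3)*(2*log(1/(C1 + 4*y)) - log(3))/6


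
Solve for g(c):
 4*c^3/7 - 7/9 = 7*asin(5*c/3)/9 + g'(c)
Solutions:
 g(c) = C1 + c^4/7 - 7*c*asin(5*c/3)/9 - 7*c/9 - 7*sqrt(9 - 25*c^2)/45


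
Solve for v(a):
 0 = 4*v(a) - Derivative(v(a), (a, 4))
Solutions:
 v(a) = C1*exp(-sqrt(2)*a) + C2*exp(sqrt(2)*a) + C3*sin(sqrt(2)*a) + C4*cos(sqrt(2)*a)


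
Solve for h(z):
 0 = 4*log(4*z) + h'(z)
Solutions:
 h(z) = C1 - 4*z*log(z) - z*log(256) + 4*z


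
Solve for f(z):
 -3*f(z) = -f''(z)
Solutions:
 f(z) = C1*exp(-sqrt(3)*z) + C2*exp(sqrt(3)*z)


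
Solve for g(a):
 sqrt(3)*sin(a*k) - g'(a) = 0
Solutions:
 g(a) = C1 - sqrt(3)*cos(a*k)/k


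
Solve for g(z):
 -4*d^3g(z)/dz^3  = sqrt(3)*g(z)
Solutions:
 g(z) = C3*exp(-2^(1/3)*3^(1/6)*z/2) + (C1*sin(2^(1/3)*3^(2/3)*z/4) + C2*cos(2^(1/3)*3^(2/3)*z/4))*exp(2^(1/3)*3^(1/6)*z/4)


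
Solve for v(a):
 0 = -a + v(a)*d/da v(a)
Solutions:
 v(a) = -sqrt(C1 + a^2)
 v(a) = sqrt(C1 + a^2)


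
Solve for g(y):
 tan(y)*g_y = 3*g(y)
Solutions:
 g(y) = C1*sin(y)^3


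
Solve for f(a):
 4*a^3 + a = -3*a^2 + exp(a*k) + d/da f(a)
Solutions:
 f(a) = C1 + a^4 + a^3 + a^2/2 - exp(a*k)/k


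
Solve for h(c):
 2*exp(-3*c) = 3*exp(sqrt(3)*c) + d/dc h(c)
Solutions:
 h(c) = C1 - sqrt(3)*exp(sqrt(3)*c) - 2*exp(-3*c)/3


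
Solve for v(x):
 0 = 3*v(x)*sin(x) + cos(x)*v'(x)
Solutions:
 v(x) = C1*cos(x)^3


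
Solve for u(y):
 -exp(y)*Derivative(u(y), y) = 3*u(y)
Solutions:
 u(y) = C1*exp(3*exp(-y))


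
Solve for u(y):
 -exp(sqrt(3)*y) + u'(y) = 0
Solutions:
 u(y) = C1 + sqrt(3)*exp(sqrt(3)*y)/3


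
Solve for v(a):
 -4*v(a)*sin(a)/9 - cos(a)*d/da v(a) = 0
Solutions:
 v(a) = C1*cos(a)^(4/9)


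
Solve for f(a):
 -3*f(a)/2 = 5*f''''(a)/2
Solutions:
 f(a) = (C1*sin(sqrt(2)*3^(1/4)*5^(3/4)*a/10) + C2*cos(sqrt(2)*3^(1/4)*5^(3/4)*a/10))*exp(-sqrt(2)*3^(1/4)*5^(3/4)*a/10) + (C3*sin(sqrt(2)*3^(1/4)*5^(3/4)*a/10) + C4*cos(sqrt(2)*3^(1/4)*5^(3/4)*a/10))*exp(sqrt(2)*3^(1/4)*5^(3/4)*a/10)


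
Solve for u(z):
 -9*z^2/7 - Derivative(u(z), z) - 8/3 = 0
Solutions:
 u(z) = C1 - 3*z^3/7 - 8*z/3


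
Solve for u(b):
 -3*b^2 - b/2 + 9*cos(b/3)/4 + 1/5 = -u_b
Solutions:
 u(b) = C1 + b^3 + b^2/4 - b/5 - 27*sin(b/3)/4


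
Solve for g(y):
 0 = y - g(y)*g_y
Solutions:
 g(y) = -sqrt(C1 + y^2)
 g(y) = sqrt(C1 + y^2)


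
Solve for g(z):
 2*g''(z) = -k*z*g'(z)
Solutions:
 g(z) = Piecewise((-sqrt(pi)*C1*erf(sqrt(k)*z/2)/sqrt(k) - C2, (k > 0) | (k < 0)), (-C1*z - C2, True))


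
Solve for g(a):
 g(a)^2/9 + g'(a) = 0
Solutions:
 g(a) = 9/(C1 + a)


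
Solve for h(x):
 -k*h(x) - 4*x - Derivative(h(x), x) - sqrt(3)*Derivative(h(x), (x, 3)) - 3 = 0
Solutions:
 h(x) = C1*exp(x*(-2^(2/3)*3^(1/6)*(9*k + sqrt(81*k^2 + 4*sqrt(3)))^(1/3) + 2*6^(1/3)/(9*k + sqrt(81*k^2 + 4*sqrt(3)))^(1/3))/6) + C2*exp(x*(2^(2/3)*3^(1/6)*(9*k + sqrt(81*k^2 + 4*sqrt(3)))^(1/3) - 6^(2/3)*I*(9*k + sqrt(81*k^2 + 4*sqrt(3)))^(1/3) + 16*sqrt(3)/((9*k + sqrt(81*k^2 + 4*sqrt(3)))^(1/3)*(-2^(2/3)*3^(1/6) + 6^(2/3)*I)))/12) + C3*exp(x*(2^(2/3)*3^(1/6)*(9*k + sqrt(81*k^2 + 4*sqrt(3)))^(1/3) + 6^(2/3)*I*(9*k + sqrt(81*k^2 + 4*sqrt(3)))^(1/3) - 16*sqrt(3)/((9*k + sqrt(81*k^2 + 4*sqrt(3)))^(1/3)*(2^(2/3)*3^(1/6) + 6^(2/3)*I)))/12) - 4*x/k - 3/k + 4/k^2


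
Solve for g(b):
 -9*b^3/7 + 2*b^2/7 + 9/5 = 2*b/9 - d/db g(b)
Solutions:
 g(b) = C1 + 9*b^4/28 - 2*b^3/21 + b^2/9 - 9*b/5


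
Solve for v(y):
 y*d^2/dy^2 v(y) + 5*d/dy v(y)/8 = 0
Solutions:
 v(y) = C1 + C2*y^(3/8)


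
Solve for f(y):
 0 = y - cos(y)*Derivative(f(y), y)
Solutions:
 f(y) = C1 + Integral(y/cos(y), y)


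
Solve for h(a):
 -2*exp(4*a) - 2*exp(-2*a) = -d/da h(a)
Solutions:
 h(a) = C1 + exp(4*a)/2 - exp(-2*a)


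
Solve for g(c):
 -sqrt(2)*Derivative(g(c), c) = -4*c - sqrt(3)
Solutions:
 g(c) = C1 + sqrt(2)*c^2 + sqrt(6)*c/2


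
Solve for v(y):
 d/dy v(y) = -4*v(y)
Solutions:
 v(y) = C1*exp(-4*y)


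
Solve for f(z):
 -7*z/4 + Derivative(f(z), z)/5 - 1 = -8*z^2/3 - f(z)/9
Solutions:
 f(z) = C1*exp(-5*z/9) - 24*z^2 + 2043*z/20 - 17487/100


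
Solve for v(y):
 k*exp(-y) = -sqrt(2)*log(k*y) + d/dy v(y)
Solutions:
 v(y) = C1 - k*exp(-y) + sqrt(2)*y*log(k*y) - sqrt(2)*y


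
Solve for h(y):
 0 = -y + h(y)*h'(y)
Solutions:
 h(y) = -sqrt(C1 + y^2)
 h(y) = sqrt(C1 + y^2)
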